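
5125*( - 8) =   -  41000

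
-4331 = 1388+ - 5719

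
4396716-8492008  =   - 4095292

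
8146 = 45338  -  37192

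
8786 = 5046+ 3740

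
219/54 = 4+1/18 = 4.06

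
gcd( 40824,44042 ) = 2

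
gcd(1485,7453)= 1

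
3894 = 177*22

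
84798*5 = 423990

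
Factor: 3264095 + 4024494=7^1*11^1*103^1* 919^1= 7288589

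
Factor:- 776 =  - 2^3*97^1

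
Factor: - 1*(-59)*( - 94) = - 2^1*47^1 *59^1 = -5546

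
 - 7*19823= - 138761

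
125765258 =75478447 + 50286811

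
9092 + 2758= 11850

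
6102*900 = 5491800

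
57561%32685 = 24876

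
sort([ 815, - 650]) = [ - 650,815]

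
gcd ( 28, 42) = 14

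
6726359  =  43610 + 6682749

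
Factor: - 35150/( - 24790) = 5^1*19^1 * 67^( - 1)  =  95/67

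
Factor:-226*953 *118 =- 25414604= - 2^2*59^1*113^1*953^1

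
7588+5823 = 13411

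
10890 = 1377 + 9513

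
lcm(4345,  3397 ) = 186835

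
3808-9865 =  - 6057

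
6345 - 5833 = 512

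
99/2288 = 9/208 = 0.04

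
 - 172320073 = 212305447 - 384625520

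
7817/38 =205 + 27/38= 205.71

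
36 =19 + 17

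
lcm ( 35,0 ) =0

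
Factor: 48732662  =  2^1*11^1*89^1*24889^1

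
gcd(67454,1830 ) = 2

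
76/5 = 76/5   =  15.20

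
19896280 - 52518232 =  - 32621952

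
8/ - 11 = -1+3/11 = -0.73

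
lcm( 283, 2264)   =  2264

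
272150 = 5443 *50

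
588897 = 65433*9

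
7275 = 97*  75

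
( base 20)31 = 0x3D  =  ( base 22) 2H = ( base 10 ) 61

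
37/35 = 37/35  =  1.06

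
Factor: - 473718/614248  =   - 2^(-2 )*3^1 * 7^1*11279^1*76781^( - 1) = - 236859/307124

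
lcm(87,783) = 783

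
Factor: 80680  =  2^3*5^1*2017^1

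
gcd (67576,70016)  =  8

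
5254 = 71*74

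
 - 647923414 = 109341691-757265105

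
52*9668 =502736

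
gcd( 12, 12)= 12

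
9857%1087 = 74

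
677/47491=677/47491 = 0.01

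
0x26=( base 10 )38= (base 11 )35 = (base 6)102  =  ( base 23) 1F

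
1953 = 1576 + 377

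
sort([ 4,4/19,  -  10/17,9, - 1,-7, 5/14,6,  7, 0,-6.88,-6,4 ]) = [ - 7, - 6.88, - 6, - 1, - 10/17,0, 4/19,5/14 , 4,4,6,7, 9 ] 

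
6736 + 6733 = 13469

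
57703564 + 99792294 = 157495858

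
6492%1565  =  232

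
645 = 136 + 509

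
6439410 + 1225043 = 7664453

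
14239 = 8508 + 5731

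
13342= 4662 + 8680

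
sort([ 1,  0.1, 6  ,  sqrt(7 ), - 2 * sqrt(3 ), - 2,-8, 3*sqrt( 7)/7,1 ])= [- 8, - 2*sqrt (3), - 2,0.1, 1,1, 3*sqrt(7)/7,sqrt( 7),  6 ] 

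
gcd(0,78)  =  78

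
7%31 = 7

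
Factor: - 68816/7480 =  -2^1  *  5^(-1) * 23^1 = - 46/5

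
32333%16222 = 16111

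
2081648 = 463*4496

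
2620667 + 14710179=17330846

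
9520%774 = 232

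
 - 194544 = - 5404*36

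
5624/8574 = 2812/4287 = 0.66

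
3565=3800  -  235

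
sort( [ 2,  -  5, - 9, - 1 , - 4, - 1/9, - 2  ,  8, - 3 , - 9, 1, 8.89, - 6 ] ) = [- 9, - 9, - 6, - 5, - 4, - 3, - 2, - 1, - 1/9,  1,  2,  8,8.89 ] 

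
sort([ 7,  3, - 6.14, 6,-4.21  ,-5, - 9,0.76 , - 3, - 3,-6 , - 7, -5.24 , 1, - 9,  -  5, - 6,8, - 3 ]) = [ - 9, - 9,-7,-6.14, - 6,- 6,  -  5.24, - 5, - 5, - 4.21,  -  3, - 3, - 3, 0.76,1,3, 6, 7, 8]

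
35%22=13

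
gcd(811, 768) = 1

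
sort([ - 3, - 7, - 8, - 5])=[-8, - 7, - 5, - 3 ] 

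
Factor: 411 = 3^1 * 137^1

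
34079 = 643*53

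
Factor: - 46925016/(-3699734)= 23462508/1849867 = 2^2*3^1*23^( - 1)*29^1*67421^1*80429^( - 1 )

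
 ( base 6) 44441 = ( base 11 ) 4742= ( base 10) 6217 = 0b1100001001001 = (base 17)148c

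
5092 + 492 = 5584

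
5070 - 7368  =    -  2298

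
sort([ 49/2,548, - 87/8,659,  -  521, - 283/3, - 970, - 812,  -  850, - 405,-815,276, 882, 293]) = [ - 970, - 850, - 815,  -  812, - 521, - 405  , -283/3, - 87/8,49/2,276, 293,  548,659,882 ]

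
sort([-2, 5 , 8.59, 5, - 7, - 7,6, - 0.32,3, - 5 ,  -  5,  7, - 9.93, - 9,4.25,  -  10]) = [ - 10, - 9.93, - 9, - 7 , - 7, - 5, - 5, - 2, - 0.32,  3, 4.25,5, 5, 6,7,8.59]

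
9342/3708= 2 + 107/206 = 2.52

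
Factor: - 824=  - 2^3*103^1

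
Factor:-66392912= - 2^4*4149557^1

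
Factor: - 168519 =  - 3^1*13^1*29^1*149^1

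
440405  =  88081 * 5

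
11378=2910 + 8468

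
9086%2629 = 1199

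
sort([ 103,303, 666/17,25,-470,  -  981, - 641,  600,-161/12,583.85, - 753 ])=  [-981, - 753, - 641, - 470, -161/12, 25,666/17, 103,303,583.85,600]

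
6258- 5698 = 560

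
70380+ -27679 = 42701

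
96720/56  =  1727+1/7 = 1727.14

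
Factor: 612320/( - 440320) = -89/64 =- 2^( - 6) *89^1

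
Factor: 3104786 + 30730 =2^2*3^1*41^1*6373^1=3135516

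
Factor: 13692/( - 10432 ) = -21/16  =  - 2^( - 4 )*3^1*7^1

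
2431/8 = 303 + 7/8 = 303.88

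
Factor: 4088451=3^1*233^1 * 5849^1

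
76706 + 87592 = 164298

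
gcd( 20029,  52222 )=1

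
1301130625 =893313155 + 407817470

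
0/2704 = 0 =0.00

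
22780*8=182240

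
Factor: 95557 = 7^1*11^1*17^1*73^1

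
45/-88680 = -3/5912= - 0.00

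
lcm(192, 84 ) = 1344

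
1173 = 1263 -90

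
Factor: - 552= - 2^3 * 3^1*23^1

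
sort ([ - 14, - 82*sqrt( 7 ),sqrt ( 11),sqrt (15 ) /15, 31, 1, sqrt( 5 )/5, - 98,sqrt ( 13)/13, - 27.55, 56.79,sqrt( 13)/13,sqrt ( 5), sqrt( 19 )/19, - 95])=[ - 82* sqrt (7 ),-98,-95,  -  27.55, - 14, sqrt( 19) /19, sqrt( 15 )/15, sqrt( 13 )/13, sqrt( 13 )/13, sqrt ( 5 )/5, 1, sqrt(5 ), sqrt(11 ), 31, 56.79 ] 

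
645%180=105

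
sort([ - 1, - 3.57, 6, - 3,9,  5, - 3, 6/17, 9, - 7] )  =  [ - 7, - 3.57,- 3, - 3, - 1,  6/17, 5,6,  9, 9] 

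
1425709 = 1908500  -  482791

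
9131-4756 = 4375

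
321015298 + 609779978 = 930795276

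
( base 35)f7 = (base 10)532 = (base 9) 651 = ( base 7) 1360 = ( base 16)214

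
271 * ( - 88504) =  - 23984584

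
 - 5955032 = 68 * ( - 87574) 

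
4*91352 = 365408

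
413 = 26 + 387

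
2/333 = 2/333 = 0.01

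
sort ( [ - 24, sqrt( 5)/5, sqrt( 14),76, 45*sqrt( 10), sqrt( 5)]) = [ - 24, sqrt( 5)/5, sqrt(5), sqrt(14), 76, 45* sqrt(10) ]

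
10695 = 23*465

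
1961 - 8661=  -6700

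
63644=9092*7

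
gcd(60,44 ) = 4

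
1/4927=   1/4927 = 0.00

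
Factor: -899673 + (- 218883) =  - 1118556 =- 2^2  *  3^3*10357^1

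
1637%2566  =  1637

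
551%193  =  165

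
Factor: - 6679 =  - 6679^1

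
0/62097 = 0 = 0.00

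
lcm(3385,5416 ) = 27080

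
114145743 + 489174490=603320233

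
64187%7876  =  1179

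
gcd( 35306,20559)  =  1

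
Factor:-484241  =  -47^1*10303^1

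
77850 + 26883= 104733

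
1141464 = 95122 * 12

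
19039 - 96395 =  - 77356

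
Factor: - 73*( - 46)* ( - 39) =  - 130962 = - 2^1 * 3^1*13^1*23^1*73^1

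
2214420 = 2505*884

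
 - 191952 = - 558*344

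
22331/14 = 1595 + 1/14 = 1595.07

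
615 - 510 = 105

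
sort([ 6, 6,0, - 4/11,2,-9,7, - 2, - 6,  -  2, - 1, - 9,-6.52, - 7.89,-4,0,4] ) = [-9, - 9,-7.89, - 6.52, - 6,-4, - 2, - 2, - 1,-4/11,0,0, 2 , 4,6,6,7]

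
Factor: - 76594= - 2^1*7^1 * 5471^1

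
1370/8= 685/4 =171.25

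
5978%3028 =2950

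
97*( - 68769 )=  - 6670593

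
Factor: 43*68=2^2*17^1  *  43^1 = 2924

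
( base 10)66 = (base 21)33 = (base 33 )20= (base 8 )102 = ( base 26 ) 2e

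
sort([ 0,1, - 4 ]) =[ - 4,  0, 1 ] 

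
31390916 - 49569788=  - 18178872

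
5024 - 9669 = -4645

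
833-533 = 300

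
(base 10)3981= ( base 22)84L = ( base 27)5CC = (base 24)6LL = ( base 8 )7615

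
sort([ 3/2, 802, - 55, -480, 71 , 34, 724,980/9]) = [ - 480, - 55,3/2 , 34  ,  71,980/9, 724,802]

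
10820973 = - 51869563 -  - 62690536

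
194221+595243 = 789464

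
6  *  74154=444924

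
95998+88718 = 184716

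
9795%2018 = 1723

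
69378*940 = 65215320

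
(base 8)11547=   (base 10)4967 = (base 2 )1001101100111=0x1367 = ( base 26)791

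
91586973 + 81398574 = 172985547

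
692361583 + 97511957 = 789873540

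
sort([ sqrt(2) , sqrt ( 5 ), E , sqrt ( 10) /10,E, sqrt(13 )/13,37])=[ sqrt( 13 )/13, sqrt( 10) /10, sqrt(2), sqrt(5),E,E , 37 ]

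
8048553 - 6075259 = 1973294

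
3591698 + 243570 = 3835268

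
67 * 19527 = 1308309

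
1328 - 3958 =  - 2630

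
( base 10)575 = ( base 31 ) ih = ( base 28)kf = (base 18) 1DH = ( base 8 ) 1077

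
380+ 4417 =4797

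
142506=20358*7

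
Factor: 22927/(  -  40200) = -2^( - 3)*3^( - 1 )*5^( - 2)*67^( - 1)*101^1*227^1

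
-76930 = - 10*7693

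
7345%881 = 297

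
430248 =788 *546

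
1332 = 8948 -7616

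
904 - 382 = 522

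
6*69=414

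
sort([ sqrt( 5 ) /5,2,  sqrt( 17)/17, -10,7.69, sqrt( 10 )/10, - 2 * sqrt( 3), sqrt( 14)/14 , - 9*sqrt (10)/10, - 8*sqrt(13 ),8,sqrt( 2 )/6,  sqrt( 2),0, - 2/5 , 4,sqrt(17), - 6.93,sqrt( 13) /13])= [  -  8*sqrt( 13), - 10, - 6.93,-2*sqrt(3 ), - 9*sqrt( 10 ) /10, - 2/5,0,sqrt( 2 ) /6,sqrt (17)/17,sqrt(14) /14, sqrt( 13 ) /13, sqrt(10 ) /10,sqrt(5) /5,  sqrt( 2 ),2, 4,sqrt( 17),7.69,8]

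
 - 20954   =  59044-79998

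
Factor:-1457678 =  - 2^1*728839^1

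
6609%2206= 2197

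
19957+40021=59978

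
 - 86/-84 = 1+1/42 = 1.02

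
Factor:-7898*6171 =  - 48738558  =  - 2^1*3^1*11^3 * 17^1*359^1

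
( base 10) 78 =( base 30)2I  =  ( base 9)86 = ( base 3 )2220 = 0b1001110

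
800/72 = 100/9 = 11.11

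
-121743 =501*(-243)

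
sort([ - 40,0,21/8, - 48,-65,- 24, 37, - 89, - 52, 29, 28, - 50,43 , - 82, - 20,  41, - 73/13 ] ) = [-89,  -  82, - 65,-52, - 50, - 48, - 40,  -  24, - 20, -73/13, 0,21/8,28,29, 37,41 , 43 ]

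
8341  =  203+8138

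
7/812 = 1/116 = 0.01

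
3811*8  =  30488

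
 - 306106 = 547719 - 853825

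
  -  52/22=-26/11= - 2.36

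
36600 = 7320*5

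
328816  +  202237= 531053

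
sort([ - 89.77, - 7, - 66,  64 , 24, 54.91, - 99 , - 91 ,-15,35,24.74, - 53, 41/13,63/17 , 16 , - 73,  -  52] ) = [ - 99,-91, - 89.77, - 73, - 66, - 53, - 52, - 15, - 7,41/13,63/17,16, 24,  24.74, 35, 54.91, 64 ]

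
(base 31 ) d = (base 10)13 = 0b1101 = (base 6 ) 21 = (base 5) 23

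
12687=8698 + 3989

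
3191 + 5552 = 8743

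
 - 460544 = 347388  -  807932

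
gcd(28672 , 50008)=56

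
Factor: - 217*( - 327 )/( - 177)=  - 7^1*31^1 * 59^( - 1 ) * 109^1 = - 23653/59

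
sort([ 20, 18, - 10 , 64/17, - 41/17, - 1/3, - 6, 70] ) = [  -  10,- 6,-41/17, - 1/3,64/17, 18, 20,70] 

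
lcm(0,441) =0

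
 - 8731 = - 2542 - 6189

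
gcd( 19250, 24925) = 25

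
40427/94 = 430 +7/94 = 430.07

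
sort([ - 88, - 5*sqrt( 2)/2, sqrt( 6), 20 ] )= [ - 88, - 5*sqrt( 2)/2,sqrt( 6),20] 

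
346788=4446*78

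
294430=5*58886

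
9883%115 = 108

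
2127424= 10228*208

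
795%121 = 69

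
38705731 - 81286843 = -42581112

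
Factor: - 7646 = -2^1*3823^1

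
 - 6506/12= - 3253/6 = - 542.17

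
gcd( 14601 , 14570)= 31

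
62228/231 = 269 + 89/231 =269.39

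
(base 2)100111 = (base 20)1j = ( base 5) 124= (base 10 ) 39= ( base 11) 36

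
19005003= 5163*3681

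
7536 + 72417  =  79953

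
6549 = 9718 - 3169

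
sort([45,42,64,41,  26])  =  [26, 41,42,45,64 ] 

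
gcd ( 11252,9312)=388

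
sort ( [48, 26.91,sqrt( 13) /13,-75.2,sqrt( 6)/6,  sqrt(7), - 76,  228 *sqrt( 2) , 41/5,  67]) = [ - 76, - 75.2,sqrt( 13)/13, sqrt( 6)/6,sqrt(7),41/5 , 26.91,48, 67,228*sqrt( 2)]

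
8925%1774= 55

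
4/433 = 4/433 = 0.01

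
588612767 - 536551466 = 52061301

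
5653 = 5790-137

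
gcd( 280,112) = 56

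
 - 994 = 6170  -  7164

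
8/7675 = 8/7675  =  0.00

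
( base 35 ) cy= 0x1c6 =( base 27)gm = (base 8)706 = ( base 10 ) 454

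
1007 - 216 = 791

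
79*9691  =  765589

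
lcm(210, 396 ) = 13860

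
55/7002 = 55/7002  =  0.01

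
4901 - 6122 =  - 1221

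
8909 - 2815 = 6094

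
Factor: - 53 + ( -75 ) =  - 2^7 = -128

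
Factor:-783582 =-2^1*3^1*73^1*1789^1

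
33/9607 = 33/9607 = 0.00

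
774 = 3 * 258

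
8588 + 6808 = 15396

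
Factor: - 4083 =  - 3^1*1361^1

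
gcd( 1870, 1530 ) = 170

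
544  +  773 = 1317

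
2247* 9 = 20223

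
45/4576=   45/4576 = 0.01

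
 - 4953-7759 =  - 12712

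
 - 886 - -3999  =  3113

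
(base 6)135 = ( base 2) 111011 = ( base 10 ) 59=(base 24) 2B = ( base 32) 1r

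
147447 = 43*3429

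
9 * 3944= 35496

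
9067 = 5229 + 3838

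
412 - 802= - 390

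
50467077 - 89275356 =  - 38808279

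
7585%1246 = 109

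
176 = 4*44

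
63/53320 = 63/53320 = 0.00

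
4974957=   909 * 5473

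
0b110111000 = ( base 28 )FK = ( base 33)DB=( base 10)440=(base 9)538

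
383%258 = 125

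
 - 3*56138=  - 168414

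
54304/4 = 13576= 13576.00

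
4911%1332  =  915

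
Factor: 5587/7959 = 3^ (  -  1 ) * 7^( - 1)*37^1 * 151^1 * 379^( - 1)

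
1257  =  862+395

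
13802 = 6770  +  7032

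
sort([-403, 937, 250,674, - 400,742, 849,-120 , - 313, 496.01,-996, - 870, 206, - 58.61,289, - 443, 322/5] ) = [ - 996, - 870, - 443,-403, - 400, - 313,-120, - 58.61,322/5, 206 , 250,289,496.01, 674, 742 , 849, 937] 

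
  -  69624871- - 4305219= - 65319652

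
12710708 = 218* 58306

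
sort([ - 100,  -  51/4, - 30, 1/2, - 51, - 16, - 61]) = [ - 100, -61, - 51, - 30, - 16, - 51/4 , 1/2 ]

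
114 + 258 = 372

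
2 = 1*2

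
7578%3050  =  1478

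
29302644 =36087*812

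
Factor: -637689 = -3^1*13^1*83^1*197^1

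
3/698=3/698  =  0.00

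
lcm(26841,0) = 0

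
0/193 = 0 = 0.00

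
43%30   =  13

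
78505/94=78505/94  =  835.16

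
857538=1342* 639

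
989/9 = 109 + 8/9 = 109.89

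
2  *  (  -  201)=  - 402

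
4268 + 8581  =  12849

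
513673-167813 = 345860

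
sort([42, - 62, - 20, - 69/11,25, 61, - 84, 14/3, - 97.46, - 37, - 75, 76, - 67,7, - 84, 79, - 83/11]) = [ -97.46, - 84,- 84, -75,-67, - 62, - 37, - 20,- 83/11,  -  69/11, 14/3, 7, 25, 42, 61, 76 , 79 ] 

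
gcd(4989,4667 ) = 1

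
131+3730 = 3861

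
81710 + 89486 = 171196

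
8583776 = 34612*248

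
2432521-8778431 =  - 6345910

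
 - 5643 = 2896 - 8539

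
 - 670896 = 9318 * ( - 72)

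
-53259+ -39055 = - 92314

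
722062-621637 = 100425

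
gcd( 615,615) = 615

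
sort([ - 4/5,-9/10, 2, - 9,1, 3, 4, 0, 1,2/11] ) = [ - 9, - 9/10,  -  4/5,0, 2/11,1 , 1, 2, 3, 4]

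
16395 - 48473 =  - 32078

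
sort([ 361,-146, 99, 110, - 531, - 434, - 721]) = [ - 721, - 531, - 434, - 146, 99 , 110,  361]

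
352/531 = 352/531 = 0.66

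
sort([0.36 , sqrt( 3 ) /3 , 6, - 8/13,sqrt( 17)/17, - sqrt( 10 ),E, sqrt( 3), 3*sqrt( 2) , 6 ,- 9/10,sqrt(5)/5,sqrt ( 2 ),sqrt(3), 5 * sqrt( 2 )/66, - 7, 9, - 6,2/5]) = [ - 7, - 6, - sqrt( 10 ), - 9/10, - 8/13,5*sqrt(2 )/66, sqrt( 17)/17, 0.36, 2/5,sqrt( 5)/5,sqrt( 3)/3, sqrt(2 ), sqrt( 3), sqrt( 3),  E,3 *sqrt( 2), 6,6, 9]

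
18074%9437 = 8637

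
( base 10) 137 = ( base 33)45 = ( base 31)4D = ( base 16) 89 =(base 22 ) 65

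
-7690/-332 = 3845/166 = 23.16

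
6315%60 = 15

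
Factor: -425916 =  - 2^2*3^2*11831^1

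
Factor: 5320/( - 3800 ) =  - 5^( -1 ) * 7^1 = - 7/5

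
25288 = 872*29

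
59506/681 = 59506/681 = 87.38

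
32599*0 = 0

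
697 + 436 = 1133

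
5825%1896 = 137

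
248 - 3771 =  - 3523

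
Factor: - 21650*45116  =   - 976761400 = -2^3* 5^2 * 433^1*11279^1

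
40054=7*5722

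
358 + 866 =1224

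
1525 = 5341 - 3816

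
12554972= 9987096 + 2567876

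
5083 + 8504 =13587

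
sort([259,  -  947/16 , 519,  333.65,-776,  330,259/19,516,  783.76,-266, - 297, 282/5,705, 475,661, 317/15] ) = [ - 776, - 297,-266 ,-947/16, 259/19 , 317/15,282/5, 259,330 , 333.65,475, 516,  519,  661, 705, 783.76]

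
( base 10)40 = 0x28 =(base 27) 1D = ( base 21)1j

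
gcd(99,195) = 3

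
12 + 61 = 73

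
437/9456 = 437/9456 = 0.05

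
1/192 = 1/192 = 0.01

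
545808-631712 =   -  85904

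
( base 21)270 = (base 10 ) 1029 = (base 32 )105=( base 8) 2005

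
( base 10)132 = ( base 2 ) 10000100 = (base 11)110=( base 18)76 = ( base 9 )156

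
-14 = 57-71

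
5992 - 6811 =-819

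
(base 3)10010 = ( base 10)84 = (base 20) 44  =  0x54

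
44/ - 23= - 44/23 = - 1.91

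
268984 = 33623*8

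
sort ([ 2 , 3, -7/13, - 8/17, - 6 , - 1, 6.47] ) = [ - 6, - 1, - 7/13,  -  8/17,2,3,6.47] 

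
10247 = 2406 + 7841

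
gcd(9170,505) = 5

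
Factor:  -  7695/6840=-9/8 = - 2^(-3 ) * 3^2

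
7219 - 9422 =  - 2203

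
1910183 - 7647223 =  - 5737040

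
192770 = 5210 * 37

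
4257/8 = 4257/8 = 532.12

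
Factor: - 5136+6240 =1104 = 2^4*3^1*23^1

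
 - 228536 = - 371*616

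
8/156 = 2/39 = 0.05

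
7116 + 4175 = 11291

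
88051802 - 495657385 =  - 407605583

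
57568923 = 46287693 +11281230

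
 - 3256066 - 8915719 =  - 12171785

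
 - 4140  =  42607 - 46747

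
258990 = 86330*3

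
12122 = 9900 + 2222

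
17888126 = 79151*226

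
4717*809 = 3816053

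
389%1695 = 389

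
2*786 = 1572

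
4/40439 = 4/40439  =  0.00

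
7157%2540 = 2077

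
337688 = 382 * 884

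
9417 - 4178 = 5239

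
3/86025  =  1/28675 =0.00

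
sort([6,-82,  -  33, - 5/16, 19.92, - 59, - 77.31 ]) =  [ - 82, - 77.31, - 59,  -  33, - 5/16,  6, 19.92]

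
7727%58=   13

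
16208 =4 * 4052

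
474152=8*59269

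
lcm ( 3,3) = 3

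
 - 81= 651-732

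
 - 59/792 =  - 1  +  733/792 = -  0.07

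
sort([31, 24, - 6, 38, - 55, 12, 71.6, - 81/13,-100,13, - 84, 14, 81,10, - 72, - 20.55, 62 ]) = [ - 100, - 84, - 72, - 55, - 20.55, - 81/13, - 6, 10,12, 13, 14, 24, 31, 38, 62,71.6,81]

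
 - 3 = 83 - 86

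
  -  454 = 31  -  485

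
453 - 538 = -85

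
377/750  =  377/750 = 0.50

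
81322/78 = 1042+23/39 = 1042.59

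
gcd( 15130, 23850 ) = 10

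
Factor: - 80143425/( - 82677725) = 3205737/3307109 = 3^4*  13^( - 1)*19^1*71^( - 1 )*2083^1*3583^( - 1)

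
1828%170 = 128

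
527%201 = 125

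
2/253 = 2/253  =  0.01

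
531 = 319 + 212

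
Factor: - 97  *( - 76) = 7372 = 2^2*19^1*97^1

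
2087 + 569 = 2656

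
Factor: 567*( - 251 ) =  -3^4 * 7^1*251^1 = -142317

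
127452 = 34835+92617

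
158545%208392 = 158545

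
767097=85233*9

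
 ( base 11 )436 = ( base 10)523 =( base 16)20B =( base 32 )GB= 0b1000001011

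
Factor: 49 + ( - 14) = 35 = 5^1*7^1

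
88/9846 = 44/4923 = 0.01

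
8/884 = 2/221 = 0.01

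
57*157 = 8949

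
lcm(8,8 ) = 8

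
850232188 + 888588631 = 1738820819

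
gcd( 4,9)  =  1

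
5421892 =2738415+2683477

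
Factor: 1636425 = 3^2*5^2*7^1*1039^1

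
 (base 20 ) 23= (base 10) 43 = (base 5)133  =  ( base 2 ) 101011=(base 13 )34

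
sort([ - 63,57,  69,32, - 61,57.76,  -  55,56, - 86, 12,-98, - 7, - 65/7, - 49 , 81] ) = [ - 98, - 86, - 63, - 61, - 55, - 49, - 65/7, - 7,  12,32,56,57,57.76,69,81 ] 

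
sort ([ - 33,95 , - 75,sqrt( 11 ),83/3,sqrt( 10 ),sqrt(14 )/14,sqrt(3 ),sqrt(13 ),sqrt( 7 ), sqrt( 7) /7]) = [  -  75, -33, sqrt ( 14) /14,sqrt( 7 ) /7,sqrt( 3 ), sqrt( 7 ),sqrt( 10 ) , sqrt( 11), sqrt( 13), 83/3,95]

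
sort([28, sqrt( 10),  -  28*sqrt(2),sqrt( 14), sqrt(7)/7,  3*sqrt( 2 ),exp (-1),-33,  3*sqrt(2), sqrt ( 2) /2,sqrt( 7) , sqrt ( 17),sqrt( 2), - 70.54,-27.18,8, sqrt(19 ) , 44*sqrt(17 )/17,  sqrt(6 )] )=[ -70.54, - 28*sqrt(2 ), -33,-27.18,exp( - 1 ), sqrt(7) /7,sqrt( 2) /2,sqrt(2 ),sqrt( 6),sqrt( 7), sqrt(10 ),sqrt( 14),sqrt( 17 ), 3*sqrt(2),3*sqrt( 2),sqrt(19),8,  44 * sqrt(17)/17,28]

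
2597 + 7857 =10454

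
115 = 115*1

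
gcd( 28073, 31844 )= 419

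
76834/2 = 38417 = 38417.00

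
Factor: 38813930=2^1*5^1*3881393^1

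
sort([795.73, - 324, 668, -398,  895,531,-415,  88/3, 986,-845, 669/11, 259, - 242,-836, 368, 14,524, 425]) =[ - 845, - 836, - 415, - 398, - 324,  -  242, 14, 88/3,669/11, 259,368, 425,524,531,668, 795.73, 895,  986]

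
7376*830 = 6122080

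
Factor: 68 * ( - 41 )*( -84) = 2^4*3^1 * 7^1*17^1*41^1 = 234192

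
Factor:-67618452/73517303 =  - 2^2*3^1*11^1*17^1 * 30133^1*73517303^( - 1 )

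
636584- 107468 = 529116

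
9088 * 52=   472576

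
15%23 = 15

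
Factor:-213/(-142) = 2^ (-1 )*3^1 = 3/2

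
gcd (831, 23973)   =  3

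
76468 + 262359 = 338827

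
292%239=53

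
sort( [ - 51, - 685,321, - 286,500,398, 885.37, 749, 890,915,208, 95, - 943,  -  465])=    [- 943,  -  685, - 465, - 286, - 51, 95, 208,  321,398,500,  749,  885.37,890, 915 ] 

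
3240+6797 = 10037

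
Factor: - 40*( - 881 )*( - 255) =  -8986200 = - 2^3*3^1*5^2*17^1*881^1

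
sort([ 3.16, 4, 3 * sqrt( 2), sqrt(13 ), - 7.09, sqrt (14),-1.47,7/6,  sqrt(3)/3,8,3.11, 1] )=[ - 7.09,-1.47, sqrt( 3 )/3 , 1, 7/6,3.11, 3.16, sqrt( 13),sqrt( 14),4, 3*sqrt( 2) , 8 ] 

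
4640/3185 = 928/637 = 1.46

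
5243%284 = 131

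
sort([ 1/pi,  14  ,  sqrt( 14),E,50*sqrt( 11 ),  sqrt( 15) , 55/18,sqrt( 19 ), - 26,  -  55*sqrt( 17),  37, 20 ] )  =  [  -  55*sqrt( 17 ), - 26, 1/pi, E  ,  55/18,sqrt(14),sqrt( 15),sqrt(19), 14,20 , 37,50* sqrt(11)] 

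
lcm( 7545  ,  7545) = 7545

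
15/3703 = 15/3703 = 0.00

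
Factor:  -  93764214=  - 2^1*3^2 *17^1* 306419^1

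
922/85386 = 461/42693 =0.01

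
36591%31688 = 4903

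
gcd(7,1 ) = 1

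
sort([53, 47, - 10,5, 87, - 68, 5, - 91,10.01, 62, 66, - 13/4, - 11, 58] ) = [ - 91, - 68, - 11, - 10, - 13/4,5,5,10.01, 47,53,58,62,66,87 ]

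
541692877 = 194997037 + 346695840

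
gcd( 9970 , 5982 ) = 1994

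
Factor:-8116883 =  - 2273^1*3571^1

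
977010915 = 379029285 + 597981630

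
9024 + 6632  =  15656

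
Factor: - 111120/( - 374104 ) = 30/101=   2^1*3^1*5^1*101^( - 1)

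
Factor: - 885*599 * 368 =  - 195082320 = - 2^4* 3^1*5^1*23^1*59^1  *599^1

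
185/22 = 185/22= 8.41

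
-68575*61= - 4183075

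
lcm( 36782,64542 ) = 3420726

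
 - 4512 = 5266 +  - 9778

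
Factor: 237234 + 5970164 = 2^1*103^1*30133^1 = 6207398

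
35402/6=17701/3 = 5900.33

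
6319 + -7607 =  - 1288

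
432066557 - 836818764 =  - 404752207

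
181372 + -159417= 21955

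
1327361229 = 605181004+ 722180225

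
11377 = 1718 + 9659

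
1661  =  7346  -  5685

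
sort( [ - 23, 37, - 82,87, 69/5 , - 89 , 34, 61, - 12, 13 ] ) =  [ - 89,-82,-23, - 12,13,69/5,34,37,61, 87] 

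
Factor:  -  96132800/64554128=-2^2*5^2*60083^1*4034633^(  -  1) = -6008300/4034633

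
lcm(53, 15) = 795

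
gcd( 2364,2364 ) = 2364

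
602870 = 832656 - 229786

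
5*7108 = 35540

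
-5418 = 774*(-7)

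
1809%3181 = 1809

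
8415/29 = 290 + 5/29 =290.17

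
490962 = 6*81827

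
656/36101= 656/36101= 0.02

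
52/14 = 3+ 5/7 = 3.71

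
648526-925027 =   -  276501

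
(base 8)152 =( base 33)37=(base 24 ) 4A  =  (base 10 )106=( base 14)78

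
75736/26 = 2912+12/13 = 2912.92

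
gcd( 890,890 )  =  890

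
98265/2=49132 + 1/2 = 49132.50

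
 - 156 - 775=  - 931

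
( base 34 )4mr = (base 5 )133044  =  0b1010100010111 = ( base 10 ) 5399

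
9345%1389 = 1011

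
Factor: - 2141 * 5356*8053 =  - 2^2*13^1*103^1*2141^1*8053^1 = - 92345329388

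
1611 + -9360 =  - 7749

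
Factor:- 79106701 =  - 97^1 *815533^1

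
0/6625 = 0 = 0.00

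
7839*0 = 0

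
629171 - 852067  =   - 222896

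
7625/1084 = 7625/1084=7.03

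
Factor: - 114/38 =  - 3 = - 3^1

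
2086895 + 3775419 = 5862314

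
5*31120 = 155600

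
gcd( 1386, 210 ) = 42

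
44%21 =2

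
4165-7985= - 3820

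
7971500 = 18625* 428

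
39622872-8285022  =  31337850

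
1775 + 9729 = 11504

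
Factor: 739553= 739553^1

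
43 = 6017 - 5974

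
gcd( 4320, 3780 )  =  540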